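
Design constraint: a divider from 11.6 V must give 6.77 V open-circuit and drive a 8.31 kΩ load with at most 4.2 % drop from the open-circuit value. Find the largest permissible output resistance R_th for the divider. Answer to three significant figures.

R_th ≤ 364 Ω

Loading drop = R_th/(R_th + R_L) ≤ 0.0420, so R_th ≤ R_L · ε/(1−ε) = 8.31 kΩ × 0.0420/0.9580 = 364 Ω.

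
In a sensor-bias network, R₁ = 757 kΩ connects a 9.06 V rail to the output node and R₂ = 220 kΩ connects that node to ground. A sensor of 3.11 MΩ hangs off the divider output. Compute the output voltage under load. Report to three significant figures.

V_out ≈ 1.93 V

The load sits in parallel with R₂: R₂‖R_L = (220 × 3110) / (220 + 3110) = 205.5 kΩ.
V_out = 9.06 × 205.5 / (757 + 205.5) = 9.06 × 205.5/962.5 = 1.93 V.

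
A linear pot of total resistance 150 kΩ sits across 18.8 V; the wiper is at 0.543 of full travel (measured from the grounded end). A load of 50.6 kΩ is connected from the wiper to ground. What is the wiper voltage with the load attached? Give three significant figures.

The wiper splits the pot into (1−α)R = 68.55 kΩ above and αR = 81.45 kΩ below.
Lower section ‖ load = 31.21 kΩ.
V_wiper = 18.8 × 31.21/(68.55 + 31.21) = 5.88 V.

V ≈ 5.88 V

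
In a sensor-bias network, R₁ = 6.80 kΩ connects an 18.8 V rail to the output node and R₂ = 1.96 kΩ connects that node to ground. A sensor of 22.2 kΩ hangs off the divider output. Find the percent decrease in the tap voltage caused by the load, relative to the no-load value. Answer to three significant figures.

6.41 %

The divider's output (Thévenin) resistance is R₁‖R₂ = 1.521 kΩ.
Fractional drop under load = R_th/(R_th + R_L) = 1.521 / (1.521 + 22.2) = 0.06414.
So the output falls by 6.41 %.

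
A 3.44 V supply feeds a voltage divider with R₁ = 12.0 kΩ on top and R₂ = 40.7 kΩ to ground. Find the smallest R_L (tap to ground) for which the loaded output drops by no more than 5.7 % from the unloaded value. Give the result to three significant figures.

Output resistance R_th = R₁‖R₂ = (12.0 × 40.7)/52.70 = 9.268 kΩ.
The fractional drop is R_th/(R_th + R_L); requiring this ≤ 0.0570 gives R_L ≥ R_th(1/0.0570 − 1) = 9.268 × 16.54 = 153 kΩ.

R_L(min) ≈ 153 kΩ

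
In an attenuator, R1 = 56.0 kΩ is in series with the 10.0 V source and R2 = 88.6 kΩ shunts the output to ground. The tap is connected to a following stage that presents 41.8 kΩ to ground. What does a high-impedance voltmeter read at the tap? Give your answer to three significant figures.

The load sits in parallel with R2: R2‖R_L = (88.6 × 41.8) / (88.6 + 41.8) = 28.40 kΩ.
V_out = 10.0 × 28.40 / (56.0 + 28.40) = 10.0 × 28.40/84.40 = 3.37 V.

V_out ≈ 3.37 V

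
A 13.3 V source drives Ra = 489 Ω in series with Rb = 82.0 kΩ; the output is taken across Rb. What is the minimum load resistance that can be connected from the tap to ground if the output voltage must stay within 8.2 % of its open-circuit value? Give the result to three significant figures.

Output resistance R_th = Ra‖Rb = (489 × 82000)/82490 = 486.1 Ω.
The fractional drop is R_th/(R_th + R_L); requiring this ≤ 0.0820 gives R_L ≥ R_th(1/0.0820 − 1) = 486.1 × 11.20 = 5.44 kΩ.

R_L(min) ≈ 5.44 kΩ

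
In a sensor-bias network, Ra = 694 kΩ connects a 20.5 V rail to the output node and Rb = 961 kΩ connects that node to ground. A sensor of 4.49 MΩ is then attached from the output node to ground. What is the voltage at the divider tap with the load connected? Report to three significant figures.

The load sits in parallel with Rb: Rb‖R_L = (961 × 4490) / (961 + 4490) = 791.6 kΩ.
V_out = 20.5 × 791.6 / (694 + 791.6) = 20.5 × 791.6/1486 = 10.9 V.

V_out ≈ 10.9 V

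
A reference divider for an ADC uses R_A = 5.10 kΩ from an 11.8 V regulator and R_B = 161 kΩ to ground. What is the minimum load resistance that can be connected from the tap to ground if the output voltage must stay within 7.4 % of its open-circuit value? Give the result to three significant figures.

R_L(min) ≈ 61.9 kΩ

Output resistance R_th = R_A‖R_B = (5.10 × 161)/166.1 = 4.943 kΩ.
The fractional drop is R_th/(R_th + R_L); requiring this ≤ 0.0740 gives R_L ≥ R_th(1/0.0740 − 1) = 4.943 × 12.51 = 61.9 kΩ.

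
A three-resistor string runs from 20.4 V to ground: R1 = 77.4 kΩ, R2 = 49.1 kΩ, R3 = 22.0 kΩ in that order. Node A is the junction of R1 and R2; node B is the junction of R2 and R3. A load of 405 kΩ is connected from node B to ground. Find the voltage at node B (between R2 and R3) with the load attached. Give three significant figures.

V ≈ 2.89 V

At node B, R3 is in parallel with the load: R3‖R_L = 20.87 kΩ.
Below node A the resistance is R2 + (R3‖R_L) = 69.97 kΩ, so V_A = 20.4 × 69.97/147.4 = 9.685 V.
Then V_B = V_A × (R3‖R_L)/(R2 + R3‖R_L) = 9.685 × 20.87/69.97 = 2.89 V.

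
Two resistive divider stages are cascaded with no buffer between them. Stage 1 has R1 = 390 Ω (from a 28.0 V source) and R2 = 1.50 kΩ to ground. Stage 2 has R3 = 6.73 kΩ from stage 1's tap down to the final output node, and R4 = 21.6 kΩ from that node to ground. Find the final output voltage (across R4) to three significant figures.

V_out ≈ 16.8 V

Stage 2 presents R3+R4 = 28330 Ω as a load on stage 1's tap.
Stage 1's lower leg becomes R2‖(R3+R4) = 1425 Ω, so V_mid = 28.0 × 1425/1815 = 21.98 V.
Stage 2 is itself unloaded: V_out = V_mid × R4/(R3+R4) = 21.98 × 21600/28330 = 16.8 V.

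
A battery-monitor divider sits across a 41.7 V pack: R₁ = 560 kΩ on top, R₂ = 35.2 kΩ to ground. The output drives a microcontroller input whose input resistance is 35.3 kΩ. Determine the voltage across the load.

The load sits in parallel with R₂: R₂‖R_L = (35.2 × 35.3) / (35.2 + 35.3) = 17.62 kΩ.
V_out = 41.7 × 17.62 / (560 + 17.62) = 41.7 × 17.62/577.6 = 1.27 V.

V_out ≈ 1.27 V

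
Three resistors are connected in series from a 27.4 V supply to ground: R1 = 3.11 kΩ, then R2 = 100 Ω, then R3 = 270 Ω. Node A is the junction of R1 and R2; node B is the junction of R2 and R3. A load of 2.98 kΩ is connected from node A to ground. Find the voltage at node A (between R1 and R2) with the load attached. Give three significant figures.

Below node A the series string R2+R3 = 370.0 Ω sits in parallel with the 2980 Ω load: 329.1 Ω.
V_A = 27.4 × 329.1/(3110 + 329.1) = 2.62 V.

V ≈ 2.62 V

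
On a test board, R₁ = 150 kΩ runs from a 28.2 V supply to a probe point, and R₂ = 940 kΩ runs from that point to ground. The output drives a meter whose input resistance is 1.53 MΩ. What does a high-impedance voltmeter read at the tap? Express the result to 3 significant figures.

The load sits in parallel with R₂: R₂‖R_L = (940 × 1530) / (940 + 1530) = 582.3 kΩ.
V_out = 28.2 × 582.3 / (150 + 582.3) = 28.2 × 582.3/732.3 = 22.4 V.
(Unloaded it would have been 24.3 V.)

V_out ≈ 22.4 V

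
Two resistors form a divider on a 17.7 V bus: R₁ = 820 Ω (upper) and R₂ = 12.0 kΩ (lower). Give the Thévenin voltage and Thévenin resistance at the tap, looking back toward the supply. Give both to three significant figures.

V_th is the open-circuit tap voltage: 17.7 × 12000/(820 + 12000) = 16.6 V.
With the supply zeroed, R₁ and R₂ appear in parallel from the tap: R_th = R₁‖R₂ = (820 × 12000)/12820 = 768 Ω.

V_th = 16.6 V, R_th = 768 Ω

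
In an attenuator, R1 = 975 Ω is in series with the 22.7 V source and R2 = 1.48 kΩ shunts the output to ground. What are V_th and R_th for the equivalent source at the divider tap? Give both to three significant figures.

V_th = 13.7 V, R_th = 588 Ω

V_th is the open-circuit tap voltage: 22.7 × 1480/(975 + 1480) = 13.7 V.
With the supply zeroed, R1 and R2 appear in parallel from the tap: R_th = R1‖R2 = (975 × 1480)/2455 = 588 Ω.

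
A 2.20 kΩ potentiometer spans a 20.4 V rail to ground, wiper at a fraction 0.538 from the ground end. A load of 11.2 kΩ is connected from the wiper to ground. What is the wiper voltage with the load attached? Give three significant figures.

The wiper splits the pot into (1−α)R = 1.016 kΩ above and αR = 1.184 kΩ below.
Lower section ‖ load = 1.070 kΩ.
V_wiper = 20.4 × 1.070/(1.016 + 1.070) = 10.5 V.

V ≈ 10.5 V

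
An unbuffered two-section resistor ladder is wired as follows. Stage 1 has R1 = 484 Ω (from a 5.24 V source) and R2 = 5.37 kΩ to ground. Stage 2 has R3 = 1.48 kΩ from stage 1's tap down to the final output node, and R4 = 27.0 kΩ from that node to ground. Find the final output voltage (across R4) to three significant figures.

Stage 2 presents R3+R4 = 28480 Ω as a load on stage 1's tap.
Stage 1's lower leg becomes R2‖(R3+R4) = 4518 Ω, so V_mid = 5.24 × 4518/5002 = 4.733 V.
Stage 2 is itself unloaded: V_out = V_mid × R4/(R3+R4) = 4.733 × 27000/28480 = 4.49 V.

V_out ≈ 4.49 V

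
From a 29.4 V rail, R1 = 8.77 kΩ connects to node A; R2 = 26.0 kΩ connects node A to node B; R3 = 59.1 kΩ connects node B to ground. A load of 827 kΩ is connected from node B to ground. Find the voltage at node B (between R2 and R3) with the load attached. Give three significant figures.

At node B, R3 is in parallel with the load: R3‖R_L = 55.16 kΩ.
Below node A the resistance is R2 + (R3‖R_L) = 81.16 kΩ, so V_A = 29.4 × 81.16/89.93 = 26.53 V.
Then V_B = V_A × (R3‖R_L)/(R2 + R3‖R_L) = 26.53 × 55.16/81.16 = 18.0 V.

V ≈ 18.0 V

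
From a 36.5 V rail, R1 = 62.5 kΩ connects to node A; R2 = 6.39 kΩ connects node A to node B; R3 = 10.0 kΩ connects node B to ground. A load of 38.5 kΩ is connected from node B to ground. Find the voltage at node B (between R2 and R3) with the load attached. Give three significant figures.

V ≈ 3.77 V

At node B, R3 is in parallel with the load: R3‖R_L = 7.938 kΩ.
Below node A the resistance is R2 + (R3‖R_L) = 14.33 kΩ, so V_A = 36.5 × 14.33/76.83 = 6.807 V.
Then V_B = V_A × (R3‖R_L)/(R2 + R3‖R_L) = 6.807 × 7.938/14.33 = 3.77 V.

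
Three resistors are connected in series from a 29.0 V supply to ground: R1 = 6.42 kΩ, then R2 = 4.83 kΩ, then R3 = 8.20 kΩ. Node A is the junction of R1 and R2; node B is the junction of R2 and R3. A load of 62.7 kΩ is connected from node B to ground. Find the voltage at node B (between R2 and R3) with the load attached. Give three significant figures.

V ≈ 11.4 V

At node B, R3 is in parallel with the load: R3‖R_L = 7.252 kΩ.
Below node A the resistance is R2 + (R3‖R_L) = 12.08 kΩ, so V_A = 29.0 × 12.08/18.50 = 18.94 V.
Then V_B = V_A × (R3‖R_L)/(R2 + R3‖R_L) = 18.94 × 7.252/12.08 = 11.4 V.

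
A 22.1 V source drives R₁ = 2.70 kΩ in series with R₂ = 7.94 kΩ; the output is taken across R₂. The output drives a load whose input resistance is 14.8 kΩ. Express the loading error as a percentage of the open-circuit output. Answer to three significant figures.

The divider's output (Thévenin) resistance is R₁‖R₂ = 2.015 kΩ.
Fractional drop under load = R_th/(R_th + R_L) = 2.015 / (2.015 + 14.8) = 0.1198.
So the output falls by 12.0 %.

12.0 %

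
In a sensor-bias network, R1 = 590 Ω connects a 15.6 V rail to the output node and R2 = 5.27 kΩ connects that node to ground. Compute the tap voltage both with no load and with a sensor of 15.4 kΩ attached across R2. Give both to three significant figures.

Unloaded: 14.0 V; loaded: 13.6 V

Open-circuit: V = 15.6 × 5270/(590 + 5270) = 14.0 V.
With the load, R2 becomes R2‖R_L = 3926 Ω, so V = 15.6 × 3926/4516 = 13.6 V.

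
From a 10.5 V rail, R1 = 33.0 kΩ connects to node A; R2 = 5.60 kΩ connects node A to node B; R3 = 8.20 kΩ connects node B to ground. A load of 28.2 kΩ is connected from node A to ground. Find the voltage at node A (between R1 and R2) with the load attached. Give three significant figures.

V ≈ 2.30 V

Below node A the series string R2+R3 = 13.80 kΩ sits in parallel with the 28.2 kΩ load: 9.266 kΩ.
V_A = 10.5 × 9.266/(33.0 + 9.266) = 2.30 V.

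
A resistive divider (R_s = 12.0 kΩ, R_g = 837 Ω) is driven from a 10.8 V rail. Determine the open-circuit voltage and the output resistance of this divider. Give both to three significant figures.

V_th = 0.704 V, R_th = 782 Ω

V_th is the open-circuit tap voltage: 10.8 × 837/(12000 + 837) = 0.704 V.
With the supply zeroed, R_s and R_g appear in parallel from the tap: R_th = R_s‖R_g = (12000 × 837)/12840 = 782 Ω.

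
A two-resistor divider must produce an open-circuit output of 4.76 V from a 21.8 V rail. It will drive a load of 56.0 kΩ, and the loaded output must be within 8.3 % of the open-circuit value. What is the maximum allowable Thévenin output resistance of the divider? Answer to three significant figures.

Loading drop = R_th/(R_th + R_L) ≤ 0.0830, so R_th ≤ R_L · ε/(1−ε) = 56.0 kΩ × 0.0830/0.9170 = 5.07 kΩ.
(Any R1, R2 with R2/(R1+R2) = 0.218 and R1‖R2 ≤ 5.07 kΩ will meet the spec.)

R_th ≤ 5.07 kΩ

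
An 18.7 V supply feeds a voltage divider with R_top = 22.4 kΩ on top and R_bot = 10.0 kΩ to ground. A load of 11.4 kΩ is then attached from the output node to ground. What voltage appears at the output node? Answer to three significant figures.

The load sits in parallel with R_bot: R_bot‖R_L = (10.0 × 11.4) / (10.0 + 11.4) = 5.327 kΩ.
V_out = 18.7 × 5.327 / (22.4 + 5.327) = 18.7 × 5.327/27.73 = 3.59 V.
(Unloaded it would have been 5.77 V.)

V_out ≈ 3.59 V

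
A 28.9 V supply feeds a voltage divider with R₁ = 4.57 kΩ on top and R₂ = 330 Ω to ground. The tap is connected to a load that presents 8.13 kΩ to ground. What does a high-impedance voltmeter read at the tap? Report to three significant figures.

V_out ≈ 1.88 V

The load sits in parallel with R₂: R₂‖R_L = (330 × 8130) / (330 + 8130) = 317.1 Ω.
V_out = 28.9 × 317.1 / (4570 + 317.1) = 28.9 × 317.1/4887 = 1.88 V.
(Unloaded it would have been 1.95 V.)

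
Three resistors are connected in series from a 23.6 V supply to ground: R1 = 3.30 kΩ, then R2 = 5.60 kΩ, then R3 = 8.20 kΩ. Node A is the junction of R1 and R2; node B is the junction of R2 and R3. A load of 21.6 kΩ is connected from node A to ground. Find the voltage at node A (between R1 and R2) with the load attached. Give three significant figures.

Below node A the series string R2+R3 = 13.80 kΩ sits in parallel with the 21.6 kΩ load: 8.420 kΩ.
V_A = 23.6 × 8.420/(3.30 + 8.420) = 17.0 V.

V ≈ 17.0 V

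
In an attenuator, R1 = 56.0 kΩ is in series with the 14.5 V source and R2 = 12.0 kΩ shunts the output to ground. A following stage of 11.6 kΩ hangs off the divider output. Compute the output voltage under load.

V_out ≈ 1.38 V

The load sits in parallel with R2: R2‖R_L = (12.0 × 11.6) / (12.0 + 11.6) = 5.898 kΩ.
V_out = 14.5 × 5.898 / (56.0 + 5.898) = 14.5 × 5.898/61.90 = 1.38 V.
(Unloaded it would have been 2.56 V.)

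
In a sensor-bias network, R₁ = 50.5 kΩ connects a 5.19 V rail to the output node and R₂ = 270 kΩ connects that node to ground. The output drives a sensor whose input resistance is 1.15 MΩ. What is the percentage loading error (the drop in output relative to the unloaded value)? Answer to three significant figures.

The divider's output (Thévenin) resistance is R₁‖R₂ = 42.54 kΩ.
Fractional drop under load = R_th/(R_th + R_L) = 42.54 / (42.54 + 1150) = 0.03567.
So the output falls by 3.57 %.

3.57 %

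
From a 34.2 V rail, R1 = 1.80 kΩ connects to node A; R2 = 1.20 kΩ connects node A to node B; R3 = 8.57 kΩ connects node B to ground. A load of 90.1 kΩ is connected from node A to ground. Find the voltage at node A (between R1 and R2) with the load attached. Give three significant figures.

V ≈ 28.4 V

Below node A the series string R2+R3 = 9.770 kΩ sits in parallel with the 90.1 kΩ load: 8.814 kΩ.
V_A = 34.2 × 8.814/(1.80 + 8.814) = 28.4 V.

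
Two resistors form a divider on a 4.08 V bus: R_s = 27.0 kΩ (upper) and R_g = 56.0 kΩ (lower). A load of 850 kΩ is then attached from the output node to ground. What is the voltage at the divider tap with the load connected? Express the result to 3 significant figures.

The load sits in parallel with R_g: R_g‖R_L = (56.0 × 850) / (56.0 + 850) = 52.54 kΩ.
V_out = 4.08 × 52.54 / (27.0 + 52.54) = 4.08 × 52.54/79.54 = 2.70 V.

V_out ≈ 2.70 V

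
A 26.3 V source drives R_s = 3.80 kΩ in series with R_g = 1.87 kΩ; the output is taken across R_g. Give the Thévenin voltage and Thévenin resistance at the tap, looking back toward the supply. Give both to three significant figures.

V_th is the open-circuit tap voltage: 26.3 × 1.87/(3.80 + 1.87) = 8.67 V.
With the supply zeroed, R_s and R_g appear in parallel from the tap: R_th = R_s‖R_g = (3.80 × 1.87)/5.670 = 1.25 kΩ.

V_th = 8.67 V, R_th = 1.25 kΩ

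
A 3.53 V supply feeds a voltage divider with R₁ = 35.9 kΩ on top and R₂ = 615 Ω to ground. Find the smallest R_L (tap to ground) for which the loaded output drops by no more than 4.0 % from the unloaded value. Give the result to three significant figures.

Output resistance R_th = R₁‖R₂ = (35900 × 615)/36520 = 604.6 Ω.
The fractional drop is R_th/(R_th + R_L); requiring this ≤ 0.0400 gives R_L ≥ R_th(1/0.0400 − 1) = 604.6 × 24.00 = 14.5 kΩ.

R_L(min) ≈ 14.5 kΩ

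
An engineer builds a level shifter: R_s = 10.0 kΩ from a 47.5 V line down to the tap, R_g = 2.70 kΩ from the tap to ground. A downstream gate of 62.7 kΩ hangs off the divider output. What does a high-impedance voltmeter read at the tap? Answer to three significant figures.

V_out ≈ 9.77 V

The load sits in parallel with R_g: R_g‖R_L = (2.70 × 62.7) / (2.70 + 62.7) = 2.589 kΩ.
V_out = 47.5 × 2.589 / (10.0 + 2.589) = 47.5 × 2.589/12.59 = 9.77 V.
(Unloaded it would have been 10.1 V.)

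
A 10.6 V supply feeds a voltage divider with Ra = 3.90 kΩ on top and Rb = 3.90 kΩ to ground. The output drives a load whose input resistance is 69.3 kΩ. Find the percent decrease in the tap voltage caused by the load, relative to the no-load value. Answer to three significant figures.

The divider's output (Thévenin) resistance is Ra‖Rb = 1.950 kΩ.
Fractional drop under load = R_th/(R_th + R_L) = 1.950 / (1.950 + 69.3) = 0.02737.
So the output falls by 2.74 %.

2.74 %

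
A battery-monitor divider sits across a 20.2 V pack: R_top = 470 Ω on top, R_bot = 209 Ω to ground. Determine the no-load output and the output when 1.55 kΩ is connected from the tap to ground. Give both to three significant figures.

Unloaded: 6.22 V; loaded: 5.69 V

Open-circuit: V = 20.2 × 209/(470 + 209) = 6.22 V.
With the load, R_bot becomes R_bot‖R_L = 184.2 Ω, so V = 20.2 × 184.2/654.2 = 5.69 V.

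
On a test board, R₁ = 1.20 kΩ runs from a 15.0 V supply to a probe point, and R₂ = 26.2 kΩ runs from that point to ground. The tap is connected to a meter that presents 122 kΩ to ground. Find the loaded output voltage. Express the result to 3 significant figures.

V_out ≈ 14.2 V

The load sits in parallel with R₂: R₂‖R_L = (26.2 × 122) / (26.2 + 122) = 21.57 kΩ.
V_out = 15.0 × 21.57 / (1.20 + 21.57) = 15.0 × 21.57/22.77 = 14.2 V.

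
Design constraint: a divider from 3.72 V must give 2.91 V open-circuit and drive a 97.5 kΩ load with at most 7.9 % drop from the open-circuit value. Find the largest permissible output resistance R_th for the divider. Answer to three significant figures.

Loading drop = R_th/(R_th + R_L) ≤ 0.0790, so R_th ≤ R_L · ε/(1−ε) = 97.5 kΩ × 0.0790/0.9210 = 8.36 kΩ.
(Any R1, R2 with R2/(R1+R2) = 0.782 and R1‖R2 ≤ 8.36 kΩ will meet the spec.)

R_th ≤ 8.36 kΩ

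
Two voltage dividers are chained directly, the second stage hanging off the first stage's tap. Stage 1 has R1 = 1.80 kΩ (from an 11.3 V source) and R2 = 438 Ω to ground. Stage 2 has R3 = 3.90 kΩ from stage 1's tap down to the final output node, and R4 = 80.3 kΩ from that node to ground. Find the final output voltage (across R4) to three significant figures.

Stage 2 presents R3+R4 = 84200 Ω as a load on stage 1's tap.
Stage 1's lower leg becomes R2‖(R3+R4) = 435.7 Ω, so V_mid = 11.3 × 435.7/2236 = 2.202 V.
Stage 2 is itself unloaded: V_out = V_mid × R4/(R3+R4) = 2.202 × 80300/84200 = 2.10 V.

V_out ≈ 2.10 V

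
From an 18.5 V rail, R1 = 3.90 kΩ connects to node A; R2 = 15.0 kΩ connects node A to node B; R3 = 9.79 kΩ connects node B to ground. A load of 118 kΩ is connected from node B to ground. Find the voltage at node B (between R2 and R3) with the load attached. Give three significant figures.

At node B, R3 is in parallel with the load: R3‖R_L = 9.040 kΩ.
Below node A the resistance is R2 + (R3‖R_L) = 24.04 kΩ, so V_A = 18.5 × 24.04/27.94 = 15.92 V.
Then V_B = V_A × (R3‖R_L)/(R2 + R3‖R_L) = 15.92 × 9.040/24.04 = 5.99 V.

V ≈ 5.99 V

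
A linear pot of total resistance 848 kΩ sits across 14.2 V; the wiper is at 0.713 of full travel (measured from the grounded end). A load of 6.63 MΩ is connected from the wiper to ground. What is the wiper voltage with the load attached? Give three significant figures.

The wiper splits the pot into (1−α)R = 243.4 kΩ above and αR = 604.6 kΩ below.
Lower section ‖ load = 554.1 kΩ.
V_wiper = 14.2 × 554.1/(243.4 + 554.1) = 9.87 V.

V ≈ 9.87 V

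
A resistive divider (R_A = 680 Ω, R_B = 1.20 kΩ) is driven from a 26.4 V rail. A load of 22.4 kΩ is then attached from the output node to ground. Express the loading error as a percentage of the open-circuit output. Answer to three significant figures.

The divider's output (Thévenin) resistance is R_A‖R_B = 434.0 Ω.
Fractional drop under load = R_th/(R_th + R_L) = 434.0 / (434.0 + 22400) = 0.01901.
So the output falls by 1.90 %.

1.90 %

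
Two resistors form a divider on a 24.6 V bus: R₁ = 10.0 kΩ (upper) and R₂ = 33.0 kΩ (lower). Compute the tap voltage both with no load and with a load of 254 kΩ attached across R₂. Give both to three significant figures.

Unloaded: 18.9 V; loaded: 18.3 V

Open-circuit: V = 24.6 × 33.0/(10.0 + 33.0) = 18.9 V.
With the load, R₂ becomes R₂‖R_L = 29.21 kΩ, so V = 24.6 × 29.21/39.21 = 18.3 V.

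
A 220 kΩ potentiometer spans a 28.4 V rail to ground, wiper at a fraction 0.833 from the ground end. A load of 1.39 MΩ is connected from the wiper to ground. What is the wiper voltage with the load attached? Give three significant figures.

The wiper splits the pot into (1−α)R = 36.74 kΩ above and αR = 183.3 kΩ below.
Lower section ‖ load = 161.9 kΩ.
V_wiper = 28.4 × 161.9/(36.74 + 161.9) = 23.1 V.

V ≈ 23.1 V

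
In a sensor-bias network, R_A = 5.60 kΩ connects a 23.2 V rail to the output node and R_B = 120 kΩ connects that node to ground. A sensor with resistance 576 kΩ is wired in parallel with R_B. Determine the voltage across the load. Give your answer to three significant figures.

V_out ≈ 22.0 V

The load sits in parallel with R_B: R_B‖R_L = (120 × 576) / (120 + 576) = 99.31 kΩ.
V_out = 23.2 × 99.31 / (5.60 + 99.31) = 23.2 × 99.31/104.9 = 22.0 V.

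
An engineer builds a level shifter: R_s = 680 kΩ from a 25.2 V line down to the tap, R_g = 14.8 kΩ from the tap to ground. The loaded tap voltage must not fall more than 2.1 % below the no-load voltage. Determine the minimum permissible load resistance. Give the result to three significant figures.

Output resistance R_th = R_s‖R_g = (680 × 14.8)/694.8 = 14.48 kΩ.
The fractional drop is R_th/(R_th + R_L); requiring this ≤ 0.0210 gives R_L ≥ R_th(1/0.0210 − 1) = 14.48 × 46.62 = 675 kΩ.

R_L(min) ≈ 675 kΩ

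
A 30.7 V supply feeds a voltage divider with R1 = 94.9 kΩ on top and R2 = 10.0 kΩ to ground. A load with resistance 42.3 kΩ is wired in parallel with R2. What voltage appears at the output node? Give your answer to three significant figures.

The load sits in parallel with R2: R2‖R_L = (10.0 × 42.3) / (10.0 + 42.3) = 8.088 kΩ.
V_out = 30.7 × 8.088 / (94.9 + 8.088) = 30.7 × 8.088/103.0 = 2.41 V.

V_out ≈ 2.41 V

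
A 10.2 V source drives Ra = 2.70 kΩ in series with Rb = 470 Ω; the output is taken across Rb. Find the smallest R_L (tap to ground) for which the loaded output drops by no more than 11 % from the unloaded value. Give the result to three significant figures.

R_L(min) ≈ 3.24 kΩ

Output resistance R_th = Ra‖Rb = (2700 × 470)/3170 = 400.3 Ω.
The fractional drop is R_th/(R_th + R_L); requiring this ≤ 0.110 gives R_L ≥ R_th(1/0.110 − 1) = 400.3 × 8.091 = 3.24 kΩ.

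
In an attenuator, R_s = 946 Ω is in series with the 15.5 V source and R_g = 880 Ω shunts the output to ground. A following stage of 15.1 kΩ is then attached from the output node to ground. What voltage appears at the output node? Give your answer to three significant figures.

V_out ≈ 7.25 V

The load sits in parallel with R_g: R_g‖R_L = (880 × 15100) / (880 + 15100) = 831.5 Ω.
V_out = 15.5 × 831.5 / (946 + 831.5) = 15.5 × 831.5/1778 = 7.25 V.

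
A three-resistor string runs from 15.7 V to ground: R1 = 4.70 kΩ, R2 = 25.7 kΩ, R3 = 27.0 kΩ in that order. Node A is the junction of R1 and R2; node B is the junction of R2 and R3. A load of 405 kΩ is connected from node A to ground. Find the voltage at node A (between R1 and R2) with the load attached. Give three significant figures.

V ≈ 14.3 V

Below node A the series string R2+R3 = 52.70 kΩ sits in parallel with the 405 kΩ load: 46.63 kΩ.
V_A = 15.7 × 46.63/(4.70 + 46.63) = 14.3 V.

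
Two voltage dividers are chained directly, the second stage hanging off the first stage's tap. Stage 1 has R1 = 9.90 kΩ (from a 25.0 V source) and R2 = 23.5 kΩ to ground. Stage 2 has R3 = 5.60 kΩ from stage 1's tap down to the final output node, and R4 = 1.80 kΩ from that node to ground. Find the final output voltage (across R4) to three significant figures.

Stage 2 presents R3+R4 = 7.400 kΩ as a load on stage 1's tap.
Stage 1's lower leg becomes R2‖(R3+R4) = 5.628 kΩ, so V_mid = 25.0 × 5.628/15.53 = 9.061 V.
Stage 2 is itself unloaded: V_out = V_mid × R4/(R3+R4) = 9.061 × 1.80/7.400 = 2.20 V.

V_out ≈ 2.20 V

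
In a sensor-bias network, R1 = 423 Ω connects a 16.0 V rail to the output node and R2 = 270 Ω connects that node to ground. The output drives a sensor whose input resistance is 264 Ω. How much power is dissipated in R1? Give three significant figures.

P ≈ 350 mW

Total resistance from the source is R1 + (R2‖R_L) = 556.5 Ω, so I = 16.0/556.5 Ω = 28.75 mA.
P = I²·R1 = (28.75 mA)² × 423 Ω = 350 mW.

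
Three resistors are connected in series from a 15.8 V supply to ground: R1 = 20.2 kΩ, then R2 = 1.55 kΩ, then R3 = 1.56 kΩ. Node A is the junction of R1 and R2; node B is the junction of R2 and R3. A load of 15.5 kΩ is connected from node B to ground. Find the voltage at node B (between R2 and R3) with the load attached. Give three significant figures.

At node B, R3 is in parallel with the load: R3‖R_L = 1.417 kΩ.
Below node A the resistance is R2 + (R3‖R_L) = 2.967 kΩ, so V_A = 15.8 × 2.967/23.17 = 2.024 V.
Then V_B = V_A × (R3‖R_L)/(R2 + R3‖R_L) = 2.024 × 1.417/2.967 = 0.967 V.

V ≈ 0.967 V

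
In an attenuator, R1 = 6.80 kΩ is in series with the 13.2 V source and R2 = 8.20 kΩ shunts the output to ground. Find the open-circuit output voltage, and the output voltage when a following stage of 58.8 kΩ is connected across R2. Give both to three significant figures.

Open-circuit: V = 13.2 × 8.20/(6.80 + 8.20) = 7.22 V.
With the load, R2 becomes R2‖R_L = 7.196 kΩ, so V = 13.2 × 7.196/14.00 = 6.79 V.

Unloaded: 7.22 V; loaded: 6.79 V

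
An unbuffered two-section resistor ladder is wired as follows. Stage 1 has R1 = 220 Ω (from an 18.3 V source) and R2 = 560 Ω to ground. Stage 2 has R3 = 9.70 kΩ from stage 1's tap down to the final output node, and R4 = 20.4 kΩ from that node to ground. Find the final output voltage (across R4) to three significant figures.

V_out ≈ 8.86 V

Stage 2 presents R3+R4 = 30100 Ω as a load on stage 1's tap.
Stage 1's lower leg becomes R2‖(R3+R4) = 549.8 Ω, so V_mid = 18.3 × 549.8/769.8 = 13.07 V.
Stage 2 is itself unloaded: V_out = V_mid × R4/(R3+R4) = 13.07 × 20400/30100 = 8.86 V.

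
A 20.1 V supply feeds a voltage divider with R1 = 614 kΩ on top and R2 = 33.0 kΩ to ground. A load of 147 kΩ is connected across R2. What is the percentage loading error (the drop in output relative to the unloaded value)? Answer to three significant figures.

Unloaded V = 20.1 × 33.0/647.0 = 1.025 V.
Loaded: R2‖R_L = 26.95 kΩ, giving V = 20.1 × 26.95/641.0 = 0.8451 V.
Drop = (1.025 − 0.8451) / 1.025 = 17.6 %.

17.6 %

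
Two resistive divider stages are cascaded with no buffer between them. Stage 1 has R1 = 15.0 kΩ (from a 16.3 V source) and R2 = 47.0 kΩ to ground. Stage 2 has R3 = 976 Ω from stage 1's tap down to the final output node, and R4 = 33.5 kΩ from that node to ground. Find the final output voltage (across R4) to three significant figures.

Stage 2 presents R3+R4 = 34480 Ω as a load on stage 1's tap.
Stage 1's lower leg becomes R2‖(R3+R4) = 19890 Ω, so V_mid = 16.3 × 19890/34890 = 9.292 V.
Stage 2 is itself unloaded: V_out = V_mid × R4/(R3+R4) = 9.292 × 33500/34480 = 9.03 V.

V_out ≈ 9.03 V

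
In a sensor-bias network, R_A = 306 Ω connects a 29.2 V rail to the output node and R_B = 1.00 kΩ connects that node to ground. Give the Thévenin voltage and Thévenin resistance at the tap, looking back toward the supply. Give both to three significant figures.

V_th is the open-circuit tap voltage: 29.2 × 1000/(306 + 1000) = 22.4 V.
With the supply zeroed, R_A and R_B appear in parallel from the tap: R_th = R_A‖R_B = (306 × 1000)/1306 = 234 Ω.

V_th = 22.4 V, R_th = 234 Ω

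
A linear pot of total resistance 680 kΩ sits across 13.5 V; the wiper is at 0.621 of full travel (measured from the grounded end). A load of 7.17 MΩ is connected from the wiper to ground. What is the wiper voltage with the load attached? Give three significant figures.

The wiper splits the pot into (1−α)R = 257.7 kΩ above and αR = 422.3 kΩ below.
Lower section ‖ load = 398.8 kΩ.
V_wiper = 13.5 × 398.8/(257.7 + 398.8) = 8.20 V.

V ≈ 8.20 V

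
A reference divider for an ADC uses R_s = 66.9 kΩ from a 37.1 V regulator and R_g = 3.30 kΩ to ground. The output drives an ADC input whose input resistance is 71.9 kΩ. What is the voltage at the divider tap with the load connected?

V_out ≈ 1.67 V

The load sits in parallel with R_g: R_g‖R_L = (3.30 × 71.9) / (3.30 + 71.9) = 3.155 kΩ.
V_out = 37.1 × 3.155 / (66.9 + 3.155) = 37.1 × 3.155/70.06 = 1.67 V.
(Unloaded it would have been 1.74 V.)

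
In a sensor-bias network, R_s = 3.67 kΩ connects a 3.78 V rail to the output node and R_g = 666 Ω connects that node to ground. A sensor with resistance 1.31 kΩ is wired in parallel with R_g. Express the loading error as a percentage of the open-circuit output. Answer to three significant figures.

Unloaded V = 3.78 × 666/4336 = 0.5806 V.
Loaded: R_g‖R_L = 441.5 Ω, giving V = 3.78 × 441.5/4112 = 0.4059 V.
Drop = (0.5806 − 0.4059) / 0.5806 = 30.1 %.

30.1 %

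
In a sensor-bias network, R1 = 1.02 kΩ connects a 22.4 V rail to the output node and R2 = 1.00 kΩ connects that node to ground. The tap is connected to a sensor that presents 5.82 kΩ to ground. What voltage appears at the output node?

V_out ≈ 10.2 V

The load sits in parallel with R2: R2‖R_L = (1.00 × 5.82) / (1.00 + 5.82) = 0.8534 kΩ.
V_out = 22.4 × 0.8534 / (1.02 + 0.8534) = 22.4 × 0.8534/1.873 = 10.2 V.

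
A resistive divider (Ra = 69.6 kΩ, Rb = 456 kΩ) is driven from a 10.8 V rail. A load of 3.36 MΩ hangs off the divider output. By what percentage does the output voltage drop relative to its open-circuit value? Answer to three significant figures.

1.77 %

The divider's output (Thévenin) resistance is Ra‖Rb = 60.38 kΩ.
Fractional drop under load = R_th/(R_th + R_L) = 60.38 / (60.38 + 3360) = 0.01765.
So the output falls by 1.77 %.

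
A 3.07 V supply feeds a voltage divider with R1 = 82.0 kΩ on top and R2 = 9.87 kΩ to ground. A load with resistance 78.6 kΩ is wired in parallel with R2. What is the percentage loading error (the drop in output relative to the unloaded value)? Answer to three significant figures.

Unloaded V = 3.07 × 9.87/91.87 = 0.32982 V.
Loaded: R2‖R_L = 8.769 kΩ, giving V = 3.07 × 8.769/90.77 = 0.29658 V.
Drop = (0.32982 − 0.29658) / 0.32982 = 10.1 %.

10.1 %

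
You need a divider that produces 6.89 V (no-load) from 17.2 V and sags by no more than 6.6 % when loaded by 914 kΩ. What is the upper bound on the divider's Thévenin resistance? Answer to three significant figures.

Loading drop = R_th/(R_th + R_L) ≤ 0.0660, so R_th ≤ R_L · ε/(1−ε) = 914 kΩ × 0.0660/0.9340 = 64.6 kΩ.

R_th ≤ 64.6 kΩ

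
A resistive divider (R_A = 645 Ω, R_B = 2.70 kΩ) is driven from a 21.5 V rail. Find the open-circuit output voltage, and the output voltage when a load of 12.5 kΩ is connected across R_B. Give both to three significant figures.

Unloaded: 17.4 V; loaded: 16.7 V

Open-circuit: V = 21.5 × 2700/(645 + 2700) = 17.4 V.
With the load, R_B becomes R_B‖R_L = 2220 Ω, so V = 21.5 × 2220/2865 = 16.7 V.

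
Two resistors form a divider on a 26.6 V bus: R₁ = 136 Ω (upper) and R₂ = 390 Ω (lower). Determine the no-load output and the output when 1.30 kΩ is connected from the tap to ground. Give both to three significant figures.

Open-circuit: V = 26.6 × 390/(136 + 390) = 19.7 V.
With the load, R₂ becomes R₂‖R_L = 300.0 Ω, so V = 26.6 × 300.0/436.0 = 18.3 V.

Unloaded: 19.7 V; loaded: 18.3 V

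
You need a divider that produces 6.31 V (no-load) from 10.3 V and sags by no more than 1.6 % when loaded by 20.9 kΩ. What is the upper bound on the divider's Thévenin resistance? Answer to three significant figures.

R_th ≤ 340 Ω

Loading drop = R_th/(R_th + R_L) ≤ 0.0160, so R_th ≤ R_L · ε/(1−ε) = 20.9 kΩ × 0.0160/0.9840 = 340 Ω.
(Any R1, R2 with R2/(R1+R2) = 0.613 and R1‖R2 ≤ 340 Ω will meet the spec.)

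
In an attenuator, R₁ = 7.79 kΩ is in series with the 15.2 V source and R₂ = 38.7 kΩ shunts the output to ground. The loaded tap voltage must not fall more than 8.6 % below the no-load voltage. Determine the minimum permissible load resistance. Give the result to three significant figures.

R_L(min) ≈ 68.9 kΩ

Output resistance R_th = R₁‖R₂ = (7.79 × 38.7)/46.49 = 6.485 kΩ.
The fractional drop is R_th/(R_th + R_L); requiring this ≤ 0.0860 gives R_L ≥ R_th(1/0.0860 − 1) = 6.485 × 10.63 = 68.9 kΩ.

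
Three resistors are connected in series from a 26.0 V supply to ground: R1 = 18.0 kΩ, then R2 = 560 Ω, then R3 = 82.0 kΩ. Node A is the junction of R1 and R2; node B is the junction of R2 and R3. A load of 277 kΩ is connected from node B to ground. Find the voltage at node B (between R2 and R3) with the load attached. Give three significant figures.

V ≈ 20.1 V

At node B, R3 is in parallel with the load: R3‖R_L = 63270 Ω.
Below node A the resistance is R2 + (R3‖R_L) = 63830 Ω, so V_A = 26.0 × 63830/81830 = 20.28 V.
Then V_B = V_A × (R3‖R_L)/(R2 + R3‖R_L) = 20.28 × 63270/63830 = 20.1 V.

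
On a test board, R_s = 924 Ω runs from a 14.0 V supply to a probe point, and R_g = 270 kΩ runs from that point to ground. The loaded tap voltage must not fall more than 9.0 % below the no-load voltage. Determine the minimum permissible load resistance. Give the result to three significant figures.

R_L(min) ≈ 9.31 kΩ

Output resistance R_th = R_s‖R_g = (924 × 270000)/270900 = 920.8 Ω.
The fractional drop is R_th/(R_th + R_L); requiring this ≤ 0.0900 gives R_L ≥ R_th(1/0.0900 − 1) = 920.8 × 10.11 = 9.31 kΩ.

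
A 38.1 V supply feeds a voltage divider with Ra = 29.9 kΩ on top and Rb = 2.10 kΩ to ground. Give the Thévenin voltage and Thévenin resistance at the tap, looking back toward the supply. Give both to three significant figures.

V_th = 2.50 V, R_th = 1.96 kΩ

V_th is the open-circuit tap voltage: 38.1 × 2.10/(29.9 + 2.10) = 2.50 V.
With the supply zeroed, Ra and Rb appear in parallel from the tap: R_th = Ra‖Rb = (29.9 × 2.10)/32.00 = 1.96 kΩ.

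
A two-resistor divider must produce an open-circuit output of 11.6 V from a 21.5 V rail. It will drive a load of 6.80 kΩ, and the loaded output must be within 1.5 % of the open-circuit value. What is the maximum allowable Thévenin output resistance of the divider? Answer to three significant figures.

Loading drop = R_th/(R_th + R_L) ≤ 0.0150, so R_th ≤ R_L · ε/(1−ε) = 6.80 kΩ × 0.0150/0.9850 = 104 Ω.

R_th ≤ 104 Ω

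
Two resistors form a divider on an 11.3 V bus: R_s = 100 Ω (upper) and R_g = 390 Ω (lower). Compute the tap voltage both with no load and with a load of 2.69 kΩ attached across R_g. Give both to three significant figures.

Open-circuit: V = 11.3 × 390/(100 + 390) = 8.99 V.
With the load, R_g becomes R_g‖R_L = 340.6 Ω, so V = 11.3 × 340.6/440.6 = 8.74 V.

Unloaded: 8.99 V; loaded: 8.74 V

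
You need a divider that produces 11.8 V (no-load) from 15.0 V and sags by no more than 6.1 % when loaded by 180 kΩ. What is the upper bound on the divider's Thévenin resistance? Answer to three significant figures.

R_th ≤ 11.7 kΩ

Loading drop = R_th/(R_th + R_L) ≤ 0.0610, so R_th ≤ R_L · ε/(1−ε) = 180 kΩ × 0.0610/0.9390 = 11.7 kΩ.
(Any R1, R2 with R2/(R1+R2) = 0.787 and R1‖R2 ≤ 11.7 kΩ will meet the spec.)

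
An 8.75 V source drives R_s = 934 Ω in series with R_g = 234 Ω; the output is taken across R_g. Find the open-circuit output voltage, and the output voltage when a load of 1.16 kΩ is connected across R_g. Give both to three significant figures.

Unloaded: 1.75 V; loaded: 1.51 V

Open-circuit: V = 8.75 × 234/(934 + 234) = 1.75 V.
With the load, R_g becomes R_g‖R_L = 194.7 Ω, so V = 8.75 × 194.7/1129 = 1.51 V.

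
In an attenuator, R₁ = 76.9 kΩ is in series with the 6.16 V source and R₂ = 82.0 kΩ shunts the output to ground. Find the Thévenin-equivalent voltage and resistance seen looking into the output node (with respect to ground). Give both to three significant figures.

V_th is the open-circuit tap voltage: 6.16 × 82.0/(76.9 + 82.0) = 3.18 V.
With the supply zeroed, R₁ and R₂ appear in parallel from the tap: R_th = R₁‖R₂ = (76.9 × 82.0)/158.9 = 39.7 kΩ.

V_th = 3.18 V, R_th = 39.7 kΩ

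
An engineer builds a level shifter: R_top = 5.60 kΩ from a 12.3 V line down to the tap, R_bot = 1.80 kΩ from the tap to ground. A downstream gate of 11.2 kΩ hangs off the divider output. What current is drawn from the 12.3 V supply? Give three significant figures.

I ≈ 1.72 mA

R_bot‖R_L = 1.551 kΩ, so the source sees R_top + R_bot‖R_L = 7.151 kΩ.
I = 12.3 V / 7.151 kΩ = 1.72 mA.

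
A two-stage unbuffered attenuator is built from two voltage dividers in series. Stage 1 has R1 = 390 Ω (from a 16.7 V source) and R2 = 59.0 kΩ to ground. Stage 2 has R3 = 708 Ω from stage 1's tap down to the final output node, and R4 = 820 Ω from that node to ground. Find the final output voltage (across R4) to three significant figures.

Stage 2 presents R3+R4 = 1528 Ω as a load on stage 1's tap.
Stage 1's lower leg becomes R2‖(R3+R4) = 1489 Ω, so V_mid = 16.7 × 1489/1879 = 13.23 V.
Stage 2 is itself unloaded: V_out = V_mid × R4/(R3+R4) = 13.23 × 820/1528 = 7.10 V.

V_out ≈ 7.10 V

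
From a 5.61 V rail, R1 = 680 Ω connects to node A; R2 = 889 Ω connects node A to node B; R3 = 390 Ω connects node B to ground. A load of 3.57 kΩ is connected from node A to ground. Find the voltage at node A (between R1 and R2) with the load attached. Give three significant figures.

Below node A the series string R2+R3 = 1279 Ω sits in parallel with the 3570 Ω load: 941.6 Ω.
V_A = 5.61 × 941.6/(680 + 941.6) = 3.26 V.

V ≈ 3.26 V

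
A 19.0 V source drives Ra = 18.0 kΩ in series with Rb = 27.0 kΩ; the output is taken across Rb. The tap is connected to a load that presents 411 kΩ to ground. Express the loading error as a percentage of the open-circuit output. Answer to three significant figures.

2.56 %

The divider's output (Thévenin) resistance is Ra‖Rb = 10.80 kΩ.
Fractional drop under load = R_th/(R_th + R_L) = 10.80 / (10.80 + 411) = 0.02560.
So the output falls by 2.56 %.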